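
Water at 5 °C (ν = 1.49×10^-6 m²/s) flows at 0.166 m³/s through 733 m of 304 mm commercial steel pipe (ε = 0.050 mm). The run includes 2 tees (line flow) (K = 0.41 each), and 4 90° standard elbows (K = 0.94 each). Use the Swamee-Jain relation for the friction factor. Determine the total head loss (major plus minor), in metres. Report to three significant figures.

H_L ≈ 11.0 m

V = 4Q/(πD²) = 2.287 m/s; V²/2g = 0.2666 m
Re = 4.67×10^5, ε/D = 1.64×10^-4 → f = 0.01527 (Swamee-Jain)
Major: h_f = f(L/D)·V²/2g = 0.01527·2411·0.2666 = 9.814 m
Minor: ΣK = 4.58; h_m = ΣK·V²/2g = 1.221 m
Total H_L = 9.814 + 1.221 = 11.03 m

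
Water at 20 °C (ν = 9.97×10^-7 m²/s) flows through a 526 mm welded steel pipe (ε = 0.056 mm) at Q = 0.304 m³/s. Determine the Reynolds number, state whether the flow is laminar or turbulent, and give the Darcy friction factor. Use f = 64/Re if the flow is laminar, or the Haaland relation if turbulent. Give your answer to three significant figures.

Re ≈ 7.38×10^5; turbulent; f ≈ 0.0138

V = 4Q/(πD²) = 1.399 m/s
Re = VD/ν = 1.399·0.526/9.97×10^-7 = 7.38×10^5
Re > 4000 → turbulent; ε/D = 1.06×10^-4
Haaland: f = 0.01377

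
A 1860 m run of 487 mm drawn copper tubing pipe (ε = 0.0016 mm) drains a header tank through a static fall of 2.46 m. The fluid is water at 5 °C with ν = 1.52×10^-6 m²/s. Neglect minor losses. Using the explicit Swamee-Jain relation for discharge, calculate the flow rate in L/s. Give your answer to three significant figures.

Swamee-Jain (Type II): Q = -0.965·√(gD⁵h_f/L)·ln[ε/(3.7D) + √(3.17ν²L/(gD³h_f))]
√(gD⁵h_f/L) = √(9.81·0.487⁵·2.46/1860) = 0.01885
ε/(3.7D) = 8.88×10^-7; √(3.17ν²L/(gD³h_f)) = 6.99×10^-5
Q = -0.965·0.01885·ln(7.080×10^-5) = 0.1738 m³/s
Check: V = 0.933 m/s, Re = 2.99×10^5, f = 0.01442, h_f = 2.45 m ≈ 2.46 m ✓

Q ≈ 174 L/s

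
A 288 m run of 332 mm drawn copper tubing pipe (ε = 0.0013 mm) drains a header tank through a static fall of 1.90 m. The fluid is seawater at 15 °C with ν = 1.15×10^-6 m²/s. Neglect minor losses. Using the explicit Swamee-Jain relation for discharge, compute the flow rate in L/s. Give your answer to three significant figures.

Q ≈ 157 L/s

Swamee-Jain (Type II): Q = -0.965·√(gD⁵h_f/L)·ln[ε/(3.7D) + √(3.17ν²L/(gD³h_f))]
√(gD⁵h_f/L) = √(9.81·0.332⁵·1.90/288) = 0.01616
ε/(3.7D) = 1.06×10^-6; √(3.17ν²L/(gD³h_f)) = 4.21×10^-5
Q = -0.965·0.01616·ln(4.313×10^-5) = 0.1567 m³/s
Check: V = 1.81 m/s, Re = 5.23×10^5, f = 0.01305, h_f = 1.89 m ≈ 1.90 m ✓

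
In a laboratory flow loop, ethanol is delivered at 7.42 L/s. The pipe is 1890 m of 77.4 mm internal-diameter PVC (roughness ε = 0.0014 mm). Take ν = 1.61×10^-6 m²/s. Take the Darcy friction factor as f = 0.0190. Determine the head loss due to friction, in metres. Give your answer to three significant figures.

V = 4Q/(πD²) = 4·0.00742/(π·0.0774²) = 1.577 m/s
h_f = f(L/D)V²/(2g) = 0.01900·(1890/0.0774)·1.577²/(2·9.81) = 58.81 m

h_f ≈ 58.8 m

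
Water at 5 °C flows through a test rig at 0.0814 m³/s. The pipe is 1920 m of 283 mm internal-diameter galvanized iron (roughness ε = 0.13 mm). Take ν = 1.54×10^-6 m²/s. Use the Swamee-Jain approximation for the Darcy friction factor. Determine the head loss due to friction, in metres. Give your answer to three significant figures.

h_f ≈ 10.7 m

V = 4Q/(πD²) = 4·0.0814/(π·0.283²) = 1.294 m/s
Re = VD/ν = 1.294·0.283/1.54×10^-6 = 2.38×10^5 → turbulent
ε/D = 0.13/283 = 4.59×10^-4
Swamee-Jain: f = 0.01843
h_f = f(L/D)V²/(2g) = 0.01843·(1920/0.283)·1.294²/(2·9.81) = 10.67 m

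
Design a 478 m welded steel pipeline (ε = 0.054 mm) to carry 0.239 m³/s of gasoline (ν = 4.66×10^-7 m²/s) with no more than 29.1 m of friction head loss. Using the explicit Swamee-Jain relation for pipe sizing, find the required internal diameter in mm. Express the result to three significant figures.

D ≈ 260 mm

Swamee-Jain (Type III): D = 0.66·[ε^1.25·(LQ²/(gh_f))^4.75 + ν·Q^9.4·(L/(gh_f))^5.2]^0.04
LQ²/(gh_f) = 0.09564; L/(gh_f) = 1.674
Term 1 = ε^1.25·(…)^4.75 = 6.66×10^-11; Term 2 = ν·Q^9.4·(…)^5.2 = 9.76×10^-12
D = 0.66·(6.66×10^-11 + 9.76×10^-12)^0.04 = 0.2599 m = 260 mm
Check: V = 4.50 m/s, Re = 2.51×10^6, f = 0.01431, h_f = 27.2 m ≈ 29.1 m ✓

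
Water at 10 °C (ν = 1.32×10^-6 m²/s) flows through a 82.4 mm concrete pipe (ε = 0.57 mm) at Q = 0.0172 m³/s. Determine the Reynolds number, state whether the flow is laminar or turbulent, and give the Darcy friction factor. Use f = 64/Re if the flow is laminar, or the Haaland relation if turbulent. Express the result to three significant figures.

Re ≈ 2.01×10^5; turbulent; f ≈ 0.0340

V = 4Q/(πD²) = 3.225 m/s
Re = VD/ν = 3.225·0.0824/1.32×10^-6 = 2.01×10^5
Re > 4000 → turbulent; ε/D = 0.00692
Haaland: f = 0.03400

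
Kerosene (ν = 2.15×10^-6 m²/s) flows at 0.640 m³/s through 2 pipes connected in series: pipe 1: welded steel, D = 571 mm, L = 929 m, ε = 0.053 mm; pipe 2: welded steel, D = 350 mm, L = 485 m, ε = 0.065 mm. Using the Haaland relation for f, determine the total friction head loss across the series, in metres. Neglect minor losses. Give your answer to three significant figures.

Pipe 1: V = 2.499 m/s, Re = 6.64×10^5, ε/D = 9.28×10^-5, f = 0.01374, h_1 = f(L/D)V²/2g = 7.117 m
Pipe 2: V = 6.652 m/s, Re = 1.08×10^6, ε/D = 1.86×10^-4, f = 0.01438, h_2 = f(L/D)V²/2g = 44.93 m
Series → Q common, losses add: H = Σh = 52.05 m

H ≈ 52.0 m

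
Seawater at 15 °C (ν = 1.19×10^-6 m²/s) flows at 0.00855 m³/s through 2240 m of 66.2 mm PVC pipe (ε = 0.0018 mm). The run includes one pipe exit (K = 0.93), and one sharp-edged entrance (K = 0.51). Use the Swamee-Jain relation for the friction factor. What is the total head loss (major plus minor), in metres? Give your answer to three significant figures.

V = 4Q/(πD²) = 2.484 m/s; V²/2g = 0.3145 m
Re = 1.38×10^5, ε/D = 2.72×10^-5 → f = 0.01691 (Swamee-Jain)
Major: h_f = f(L/D)·V²/2g = 0.01691·33837·0.3145 = 180.0 m
Minor: ΣK = 1.44; h_m = ΣK·V²/2g = 0.4529 m
Total H_L = 180.0 + 0.4529 = 180.4 m

H_L ≈ 180 m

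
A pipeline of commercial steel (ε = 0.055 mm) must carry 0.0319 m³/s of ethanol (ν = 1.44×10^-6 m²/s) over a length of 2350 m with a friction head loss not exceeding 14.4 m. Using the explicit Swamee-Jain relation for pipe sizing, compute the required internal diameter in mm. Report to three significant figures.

Swamee-Jain (Type III): D = 0.66·[ε^1.25·(LQ²/(gh_f))^4.75 + ν·Q^9.4·(L/(gh_f))^5.2]^0.04
LQ²/(gh_f) = 0.01693; L/(gh_f) = 16.64
Term 1 = ε^1.25·(…)^4.75 = 1.83×10^-14; Term 2 = ν·Q^9.4·(…)^5.2 = 2.78×10^-14
D = 0.66·(1.83×10^-14 + 2.78×10^-14)^0.04 = 0.1932 m = 193 mm
Check: V = 1.09 m/s, Re = 1.46×10^5, f = 0.01840, h_f = 13.5 m ≈ 14.4 m ✓

D ≈ 193 mm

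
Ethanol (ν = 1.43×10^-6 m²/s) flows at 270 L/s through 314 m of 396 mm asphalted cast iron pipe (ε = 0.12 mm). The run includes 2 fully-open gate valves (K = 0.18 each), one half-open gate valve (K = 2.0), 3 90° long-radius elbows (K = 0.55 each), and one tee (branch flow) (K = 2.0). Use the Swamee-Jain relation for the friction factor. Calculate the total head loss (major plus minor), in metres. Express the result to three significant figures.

H_L ≈ 4.62 m

V = 4Q/(πD²) = 2.192 m/s; V²/2g = 0.2449 m
Re = 6.07×10^5, ε/D = 3.03×10^-4 → f = 0.01619 (Swamee-Jain)
Major: h_f = f(L/D)·V²/2g = 0.01619·792.9·0.2449 = 3.145 m
Minor: ΣK = 6.01; h_m = ΣK·V²/2g = 1.472 m
Total H_L = 3.145 + 1.472 = 4.617 m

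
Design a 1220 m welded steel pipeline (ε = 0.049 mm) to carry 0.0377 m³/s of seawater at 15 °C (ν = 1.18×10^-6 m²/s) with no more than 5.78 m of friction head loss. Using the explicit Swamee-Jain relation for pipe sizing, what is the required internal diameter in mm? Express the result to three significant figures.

D ≈ 215 mm

Swamee-Jain (Type III): D = 0.66·[ε^1.25·(LQ²/(gh_f))^4.75 + ν·Q^9.4·(L/(gh_f))^5.2]^0.04
LQ²/(gh_f) = 0.03058; L/(gh_f) = 21.52
Term 1 = ε^1.25·(…)^4.75 = 2.62×10^-13; Term 2 = ν·Q^9.4·(…)^5.2 = 4.17×10^-13
D = 0.66·(2.62×10^-13 + 4.17×10^-13)^0.04 = 0.2152 m = 215 mm
Check: V = 1.04 m/s, Re = 1.89×10^5, f = 0.01745, h_f = 5.42 m ≈ 5.78 m ✓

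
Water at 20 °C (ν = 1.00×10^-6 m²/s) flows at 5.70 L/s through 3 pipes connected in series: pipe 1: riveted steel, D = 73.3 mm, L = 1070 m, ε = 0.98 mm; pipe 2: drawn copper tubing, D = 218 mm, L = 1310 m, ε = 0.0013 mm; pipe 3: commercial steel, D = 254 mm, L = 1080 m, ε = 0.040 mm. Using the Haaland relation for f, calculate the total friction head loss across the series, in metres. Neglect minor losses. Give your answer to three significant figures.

H ≈ 57.9 m

Pipe 1: V = 1.351 m/s, Re = 9.90×10^4, ε/D = 0.0134, f = 0.04248, h_1 = f(L/D)V²/2g = 57.67 m
Pipe 2: V = 0.1527 m/s, Re = 3.33×10^4, ε/D = 5.96×10^-6, f = 0.02276, h_2 = f(L/D)V²/2g = 0.1625 m
Pipe 3: V = 0.1125 m/s, Re = 2.86×10^4, ε/D = 1.57×10^-4, f = 0.02391, h_3 = f(L/D)V²/2g = 0.06558 m
Series → Q common, losses add: H = Σh = 57.90 m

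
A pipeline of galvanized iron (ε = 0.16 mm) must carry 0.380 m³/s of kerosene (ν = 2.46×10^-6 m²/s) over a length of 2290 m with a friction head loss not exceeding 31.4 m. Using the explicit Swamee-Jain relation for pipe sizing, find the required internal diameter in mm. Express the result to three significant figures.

D ≈ 438 mm

Swamee-Jain (Type III): D = 0.66·[ε^1.25·(LQ²/(gh_f))^4.75 + ν·Q^9.4·(L/(gh_f))^5.2]^0.04
LQ²/(gh_f) = 1.074; L/(gh_f) = 7.434
Term 1 = ε^1.25·(…)^4.75 = 2.52×10^-5; Term 2 = ν·Q^9.4·(…)^5.2 = 9.36×10^-6
D = 0.66·(2.52×10^-5 + 9.36×10^-6)^0.04 = 0.4376 m = 438 mm
Check: V = 2.53 m/s, Re = 4.49×10^5, f = 0.01699, h_f = 28.9 m ≈ 31.4 m ✓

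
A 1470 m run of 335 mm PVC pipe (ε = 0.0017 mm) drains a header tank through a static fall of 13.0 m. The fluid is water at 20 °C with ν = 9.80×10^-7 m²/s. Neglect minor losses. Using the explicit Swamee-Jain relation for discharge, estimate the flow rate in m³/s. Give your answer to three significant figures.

Swamee-Jain (Type II): Q = -0.965·√(gD⁵h_f/L)·ln[ε/(3.7D) + √(3.17ν²L/(gD³h_f))]
√(gD⁵h_f/L) = √(9.81·0.335⁵·13.0/1470) = 0.01913
ε/(3.7D) = 1.37×10^-6; √(3.17ν²L/(gD³h_f)) = 3.06×10^-5
Q = -0.965·0.01913·ln(3.192×10^-5) = 0.1911 m³/s
Check: V = 2.17 m/s, Re = 7.41×10^5, f = 0.01232, h_f = 13.0 m ≈ 13.0 m ✓

Q ≈ 0.191 m³/s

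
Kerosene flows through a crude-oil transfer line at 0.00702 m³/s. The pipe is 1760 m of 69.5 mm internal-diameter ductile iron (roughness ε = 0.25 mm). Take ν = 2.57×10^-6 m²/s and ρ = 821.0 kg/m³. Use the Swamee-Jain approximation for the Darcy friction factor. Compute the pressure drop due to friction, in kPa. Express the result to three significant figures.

Δp ≈ 1070 kPa

V = 4Q/(πD²) = 4·0.00702/(π·0.0695²) = 1.850 m/s
Re = VD/ν = 1.850·0.0695/2.57×10^-6 = 5.00×10^4 → turbulent
ε/D = 0.25/69.5 = 0.00360
Swamee-Jain: f = 0.03009
h_f = f(L/D)V²/(2g) = 0.03009·(1760/0.0695)·1.850²/(2·9.81) = 133.0 m
Δp = ρg·h_f = 821.0·9.81·133.0 = 1071 kPa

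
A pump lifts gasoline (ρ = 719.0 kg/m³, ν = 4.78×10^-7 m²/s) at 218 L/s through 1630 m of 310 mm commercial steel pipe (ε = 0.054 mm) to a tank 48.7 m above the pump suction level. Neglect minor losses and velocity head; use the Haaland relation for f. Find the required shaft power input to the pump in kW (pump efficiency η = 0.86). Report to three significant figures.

V = 4Q/(πD²) = 2.888 m/s; Re = 1.87×10^6; ε/D = 1.74×10^-4; f = 0.01390
h_f = f(L/D)V²/2g = 31.08 m
Total head H = z + h_f = 48.7 + 31.08 = 79.78 m
P_hyd = ρgQH = 719.0·9.81·0.218·79.78 = 122.7 kW
P_shaft = P_hyd/η = 122.7/0.86 = 142.6 kW

P_shaft ≈ 143 kW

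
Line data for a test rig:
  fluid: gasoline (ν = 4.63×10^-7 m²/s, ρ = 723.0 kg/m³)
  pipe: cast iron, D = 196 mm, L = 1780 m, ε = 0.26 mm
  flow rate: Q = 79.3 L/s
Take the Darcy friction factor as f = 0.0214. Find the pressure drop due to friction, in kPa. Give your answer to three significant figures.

Δp ≈ 485 kPa

V = 4Q/(πD²) = 4·0.0793/(π·0.196²) = 2.628 m/s
h_f = f(L/D)V²/(2g) = 0.02140·(1780/0.196)·2.628²/(2·9.81) = 68.43 m
Δp = ρg·h_f = 723.0·9.81·68.43 = 485.3 kPa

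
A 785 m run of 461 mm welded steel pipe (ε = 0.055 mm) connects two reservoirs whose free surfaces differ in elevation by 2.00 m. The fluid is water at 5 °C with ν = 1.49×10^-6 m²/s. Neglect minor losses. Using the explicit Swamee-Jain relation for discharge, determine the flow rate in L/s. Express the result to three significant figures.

Swamee-Jain (Type II): Q = -0.965·√(gD⁵h_f/L)·ln[ε/(3.7D) + √(3.17ν²L/(gD³h_f))]
√(gD⁵h_f/L) = √(9.81·0.461⁵·2.00/785) = 0.02281
ε/(3.7D) = 3.22×10^-5; √(3.17ν²L/(gD³h_f)) = 5.36×10^-5
Q = -0.965·0.02281·ln(8.586×10^-5) = 0.2061 m³/s
Check: V = 1.23 m/s, Re = 3.82×10^5, f = 0.01515, h_f = 2.00 m ≈ 2.00 m ✓

Q ≈ 206 L/s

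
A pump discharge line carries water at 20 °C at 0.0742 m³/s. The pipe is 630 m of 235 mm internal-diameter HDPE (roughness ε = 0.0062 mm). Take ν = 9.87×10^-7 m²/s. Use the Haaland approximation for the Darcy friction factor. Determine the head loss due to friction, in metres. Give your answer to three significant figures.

h_f ≈ 5.53 m

V = 4Q/(πD²) = 4·0.0742/(π·0.235²) = 1.711 m/s
Re = VD/ν = 1.711·0.235/9.87×10^-7 = 4.07×10^5 → turbulent
ε/D = 0.0062/235 = 2.64×10^-5
Haaland: f = 0.01383
h_f = f(L/D)V²/(2g) = 0.01383·(630/0.235)·1.711²/(2·9.81) = 5.530 m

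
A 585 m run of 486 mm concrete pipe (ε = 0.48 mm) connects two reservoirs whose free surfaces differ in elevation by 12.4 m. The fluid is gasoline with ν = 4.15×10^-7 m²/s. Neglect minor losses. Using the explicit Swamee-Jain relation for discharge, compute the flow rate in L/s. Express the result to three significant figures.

Swamee-Jain (Type II): Q = -0.965·√(gD⁵h_f/L)·ln[ε/(3.7D) + √(3.17ν²L/(gD³h_f))]
√(gD⁵h_f/L) = √(9.81·0.486⁵·12.4/585) = 0.07509
ε/(3.7D) = 2.67×10^-4; √(3.17ν²L/(gD³h_f)) = 4.78×10^-6
Q = -0.965·0.07509·ln(2.717×10^-4) = 0.5949 m³/s
Check: V = 3.21 m/s, Re = 3.76×10^6, f = 0.01970, h_f = 12.4 m ≈ 12.4 m ✓

Q ≈ 595 L/s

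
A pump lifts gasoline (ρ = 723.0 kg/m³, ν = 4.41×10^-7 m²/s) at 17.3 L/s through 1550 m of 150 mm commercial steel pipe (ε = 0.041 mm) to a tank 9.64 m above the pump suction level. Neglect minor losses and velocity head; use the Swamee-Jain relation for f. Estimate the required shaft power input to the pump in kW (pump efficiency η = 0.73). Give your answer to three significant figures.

V = 4Q/(πD²) = 0.9790 m/s; Re = 3.33×10^5; ε/D = 2.73×10^-4; f = 0.01671
h_f = f(L/D)V²/2g = 8.432 m
Total head H = z + h_f = 9.64 + 8.432 = 18.07 m
P_hyd = ρgQH = 723.0·9.81·0.0173·18.07 = 2.217 kW
P_shaft = P_hyd/η = 2.217/0.73 = 3.038 kW

P_shaft ≈ 3.04 kW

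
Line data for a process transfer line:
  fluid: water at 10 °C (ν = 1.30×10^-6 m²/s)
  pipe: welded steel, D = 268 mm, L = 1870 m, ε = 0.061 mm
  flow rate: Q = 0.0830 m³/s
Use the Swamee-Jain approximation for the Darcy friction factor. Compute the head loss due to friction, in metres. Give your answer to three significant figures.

V = 4Q/(πD²) = 4·0.0830/(π·0.268²) = 1.471 m/s
Re = VD/ν = 1.471·0.268/1.30×10^-6 = 3.03×10^5 → turbulent
ε/D = 0.061/268 = 2.28×10^-4
Swamee-Jain: f = 0.01651
h_f = f(L/D)V²/(2g) = 0.01651·(1870/0.268)·1.471²/(2·9.81) = 12.71 m

h_f ≈ 12.7 m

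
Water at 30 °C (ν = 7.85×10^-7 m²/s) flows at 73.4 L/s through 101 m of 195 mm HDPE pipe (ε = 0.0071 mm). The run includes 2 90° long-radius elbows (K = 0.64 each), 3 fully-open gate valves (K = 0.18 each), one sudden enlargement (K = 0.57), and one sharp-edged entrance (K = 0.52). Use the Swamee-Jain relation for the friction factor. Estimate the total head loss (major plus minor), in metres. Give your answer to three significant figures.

V = 4Q/(πD²) = 2.458 m/s; V²/2g = 0.3079 m
Re = 6.11×10^5, ε/D = 3.64×10^-5 → f = 0.01326 (Swamee-Jain)
Major: h_f = f(L/D)·V²/2g = 0.01326·517.9·0.3079 = 2.114 m
Minor: ΣK = 2.91; h_m = ΣK·V²/2g = 0.8959 m
Total H_L = 2.114 + 0.8959 = 3.010 m

H_L ≈ 3.01 m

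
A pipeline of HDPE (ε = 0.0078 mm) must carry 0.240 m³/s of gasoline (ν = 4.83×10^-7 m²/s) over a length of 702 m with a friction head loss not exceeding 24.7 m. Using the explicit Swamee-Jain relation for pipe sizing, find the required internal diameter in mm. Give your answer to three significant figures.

Swamee-Jain (Type III): D = 0.66·[ε^1.25·(LQ²/(gh_f))^4.75 + ν·Q^9.4·(L/(gh_f))^5.2]^0.04
LQ²/(gh_f) = 0.1669; L/(gh_f) = 2.897
Term 1 = ε^1.25·(…)^4.75 = 8.35×10^-11; Term 2 = ν·Q^9.4·(…)^5.2 = 1.82×10^-10
D = 0.66·(8.35×10^-11 + 1.82×10^-10)^0.04 = 0.2732 m = 273 mm
Check: V = 4.09 m/s, Re = 2.32×10^6, f = 0.01116, h_f = 24.5 m ≈ 24.7 m ✓

D ≈ 273 mm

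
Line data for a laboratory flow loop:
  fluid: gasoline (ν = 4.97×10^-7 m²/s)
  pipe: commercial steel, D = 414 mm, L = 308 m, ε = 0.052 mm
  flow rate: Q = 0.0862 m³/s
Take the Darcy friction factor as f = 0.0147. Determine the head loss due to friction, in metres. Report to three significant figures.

h_f ≈ 0.229 m

V = 4Q/(πD²) = 4·0.0862/(π·0.414²) = 0.6403 m/s
h_f = f(L/D)V²/(2g) = 0.01470·(308/0.414)·0.6403²/(2·9.81) = 0.2286 m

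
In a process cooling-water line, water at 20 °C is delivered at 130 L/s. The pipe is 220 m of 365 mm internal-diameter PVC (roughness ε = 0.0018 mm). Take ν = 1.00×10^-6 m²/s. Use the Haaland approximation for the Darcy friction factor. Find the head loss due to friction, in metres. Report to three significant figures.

V = 4Q/(πD²) = 4·0.130/(π·0.365²) = 1.242 m/s
Re = VD/ν = 1.242·0.365/1.00×10^-6 = 4.53×10^5 → turbulent
ε/D = 0.0018/365 = 4.93×10^-6
Haaland: f = 0.01334
h_f = f(L/D)V²/(2g) = 0.01334·(220/0.365)·1.242²/(2·9.81) = 0.6328 m

h_f ≈ 0.633 m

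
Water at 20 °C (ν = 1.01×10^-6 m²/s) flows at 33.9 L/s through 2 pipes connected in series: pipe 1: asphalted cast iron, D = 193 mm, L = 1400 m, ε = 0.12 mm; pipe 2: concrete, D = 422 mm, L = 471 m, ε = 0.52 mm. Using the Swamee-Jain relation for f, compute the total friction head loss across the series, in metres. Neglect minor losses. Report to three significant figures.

Pipe 1: V = 1.159 m/s, Re = 2.21×10^5, ε/D = 6.22×10^-4, f = 0.01939, h_1 = f(L/D)V²/2g = 9.628 m
Pipe 2: V = 0.2424 m/s, Re = 1.01×10^5, ε/D = 0.00123, f = 0.02309, h_2 = f(L/D)V²/2g = 0.07717 m
Series → Q common, losses add: H = Σh = 9.705 m

H ≈ 9.70 m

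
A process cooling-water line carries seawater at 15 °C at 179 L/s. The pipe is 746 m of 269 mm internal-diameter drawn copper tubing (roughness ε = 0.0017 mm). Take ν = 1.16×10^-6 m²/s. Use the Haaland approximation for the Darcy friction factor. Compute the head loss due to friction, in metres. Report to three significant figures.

V = 4Q/(πD²) = 4·0.179/(π·0.269²) = 3.150 m/s
Re = VD/ν = 3.150·0.269/1.16×10^-6 = 7.30×10^5 → turbulent
ε/D = 0.0017/269 = 6.32×10^-6
Haaland: f = 0.01231
h_f = f(L/D)V²/(2g) = 0.01231·(746/0.269)·3.150²/(2·9.81) = 17.26 m

h_f ≈ 17.3 m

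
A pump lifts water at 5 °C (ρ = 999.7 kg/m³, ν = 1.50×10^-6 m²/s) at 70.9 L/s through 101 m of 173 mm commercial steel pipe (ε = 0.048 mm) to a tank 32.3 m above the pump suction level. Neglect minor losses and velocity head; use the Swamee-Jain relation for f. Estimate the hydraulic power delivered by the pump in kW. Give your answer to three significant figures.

V = 4Q/(πD²) = 3.016 m/s; Re = 3.48×10^5; ε/D = 2.77×10^-4; f = 0.01667
h_f = f(L/D)V²/2g = 4.513 m
Total head H = z + h_f = 32.3 + 4.513 = 36.81 m
P_hyd = ρgQH = 999.7·9.81·0.0709·36.81 = 25.60 kW

P_hyd ≈ 25.6 kW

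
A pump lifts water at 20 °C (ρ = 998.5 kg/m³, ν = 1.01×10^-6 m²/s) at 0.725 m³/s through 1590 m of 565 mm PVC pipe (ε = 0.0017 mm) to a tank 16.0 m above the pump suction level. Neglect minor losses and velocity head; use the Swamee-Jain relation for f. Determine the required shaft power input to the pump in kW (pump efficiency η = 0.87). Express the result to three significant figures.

P_shaft ≈ 237 kW

V = 4Q/(πD²) = 2.892 m/s; Re = 1.62×10^6; ε/D = 3.01×10^-6; f = 0.01082
h_f = f(L/D)V²/2g = 12.98 m
Total head H = z + h_f = 16.0 + 12.98 = 28.98 m
P_hyd = ρgQH = 998.5·9.81·0.725·28.98 = 205.8 kW
P_shaft = P_hyd/η = 205.8/0.87 = 236.6 kW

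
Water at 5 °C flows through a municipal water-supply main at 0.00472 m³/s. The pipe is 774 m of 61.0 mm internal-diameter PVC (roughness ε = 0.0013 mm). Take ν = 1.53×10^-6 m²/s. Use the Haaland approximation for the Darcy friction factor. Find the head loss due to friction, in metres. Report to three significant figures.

V = 4Q/(πD²) = 4·0.00472/(π·0.0610²) = 1.615 m/s
Re = VD/ν = 1.615·0.0610/1.53×10^-6 = 6.44×10^4 → turbulent
ε/D = 0.0013/61.0 = 2.13×10^-5
Haaland: f = 0.01964
h_f = f(L/D)V²/(2g) = 0.01964·(774/0.0610)·1.615²/(2·9.81) = 33.14 m

h_f ≈ 33.1 m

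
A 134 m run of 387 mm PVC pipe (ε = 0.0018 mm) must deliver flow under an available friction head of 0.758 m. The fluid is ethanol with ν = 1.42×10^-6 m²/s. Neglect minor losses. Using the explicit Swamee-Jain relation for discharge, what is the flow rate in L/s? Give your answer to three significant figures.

Q ≈ 212 L/s

Swamee-Jain (Type II): Q = -0.965·√(gD⁵h_f/L)·ln[ε/(3.7D) + √(3.17ν²L/(gD³h_f))]
√(gD⁵h_f/L) = √(9.81·0.387⁵·0.758/134) = 0.02195
ε/(3.7D) = 1.26×10^-6; √(3.17ν²L/(gD³h_f)) = 4.46×10^-5
Q = -0.965·0.02195·ln(4.584×10^-5) = 0.2116 m³/s
Check: V = 1.80 m/s, Re = 4.90×10^5, f = 0.01321, h_f = 0.754 m ≈ 0.758 m ✓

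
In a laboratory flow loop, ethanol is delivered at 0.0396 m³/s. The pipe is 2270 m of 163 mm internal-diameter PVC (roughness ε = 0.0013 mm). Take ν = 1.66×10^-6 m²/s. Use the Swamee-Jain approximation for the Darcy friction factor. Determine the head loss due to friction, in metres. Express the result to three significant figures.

h_f ≈ 40.4 m

V = 4Q/(πD²) = 4·0.0396/(π·0.163²) = 1.898 m/s
Re = VD/ν = 1.898·0.163/1.66×10^-6 = 1.86×10^5 → turbulent
ε/D = 0.0013/163 = 7.98×10^-6
Swamee-Jain: f = 0.01582
h_f = f(L/D)V²/(2g) = 0.01582·(2270/0.163)·1.898²/(2·9.81) = 40.44 m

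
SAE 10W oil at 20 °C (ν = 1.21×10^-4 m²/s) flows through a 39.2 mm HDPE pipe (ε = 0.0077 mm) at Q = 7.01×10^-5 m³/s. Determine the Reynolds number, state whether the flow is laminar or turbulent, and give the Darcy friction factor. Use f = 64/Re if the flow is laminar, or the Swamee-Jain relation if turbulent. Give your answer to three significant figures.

Re ≈ 18.8; laminar; f = 64/Re ≈ 3.40

V = 4Q/(πD²) = 0.05808 m/s
Re = VD/ν = 0.05808·0.0392/1.21×10^-4 = 18.8
Re < 2300 → laminar → f = 64/Re = 3.401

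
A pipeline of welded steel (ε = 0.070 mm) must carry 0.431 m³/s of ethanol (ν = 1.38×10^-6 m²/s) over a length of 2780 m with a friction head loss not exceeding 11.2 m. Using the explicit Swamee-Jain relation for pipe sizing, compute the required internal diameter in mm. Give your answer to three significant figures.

Swamee-Jain (Type III): D = 0.66·[ε^1.25·(LQ²/(gh_f))^4.75 + ν·Q^9.4·(L/(gh_f))^5.2]^0.04
LQ²/(gh_f) = 4.700; L/(gh_f) = 25.30
Term 1 = ε^1.25·(…)^4.75 = 0.00997; Term 2 = ν·Q^9.4·(…)^5.2 = 0.0100
D = 0.66·(0.00997 + 0.0100)^0.04 = 0.5644 m = 564 mm
Check: V = 1.72 m/s, Re = 7.05×10^5, f = 0.01425, h_f = 10.6 m ≈ 11.2 m ✓

D ≈ 564 mm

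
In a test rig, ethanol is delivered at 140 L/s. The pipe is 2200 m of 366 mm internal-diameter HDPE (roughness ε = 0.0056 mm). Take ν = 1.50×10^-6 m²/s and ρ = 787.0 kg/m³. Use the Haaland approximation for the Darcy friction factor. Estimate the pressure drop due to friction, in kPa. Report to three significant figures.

V = 4Q/(πD²) = 4·0.140/(π·0.366²) = 1.331 m/s
Re = VD/ν = 1.331·0.366/1.50×10^-6 = 3.25×10^5 → turbulent
ε/D = 0.0056/366 = 1.53×10^-5
Haaland: f = 0.01426
h_f = f(L/D)V²/(2g) = 0.01426·(2200/0.366)·1.331²/(2·9.81) = 7.739 m
Δp = ρg·h_f = 787.0·9.81·7.739 = 59.75 kPa

Δp ≈ 59.7 kPa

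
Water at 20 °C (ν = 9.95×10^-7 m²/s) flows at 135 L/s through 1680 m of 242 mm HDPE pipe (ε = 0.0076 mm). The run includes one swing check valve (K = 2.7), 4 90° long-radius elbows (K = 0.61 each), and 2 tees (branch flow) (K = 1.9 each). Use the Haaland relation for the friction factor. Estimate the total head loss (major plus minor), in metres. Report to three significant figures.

H_L ≈ 42.8 m

V = 4Q/(πD²) = 2.935 m/s; V²/2g = 0.4391 m
Re = 7.14×10^5, ε/D = 3.14×10^-5 → f = 0.01275 (Haaland)
Major: h_f = f(L/D)·V²/2g = 0.01275·6942·0.4391 = 38.86 m
Minor: ΣK = 8.94; h_m = ΣK·V²/2g = 3.925 m
Total H_L = 38.86 + 3.925 = 42.78 m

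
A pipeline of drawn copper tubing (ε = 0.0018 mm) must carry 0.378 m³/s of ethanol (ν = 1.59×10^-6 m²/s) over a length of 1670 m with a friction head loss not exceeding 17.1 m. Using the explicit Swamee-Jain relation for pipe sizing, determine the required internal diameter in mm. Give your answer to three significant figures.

Swamee-Jain (Type III): D = 0.66·[ε^1.25·(LQ²/(gh_f))^4.75 + ν·Q^9.4·(L/(gh_f))^5.2]^0.04
LQ²/(gh_f) = 1.422; L/(gh_f) = 9.955
Term 1 = ε^1.25·(…)^4.75 = 3.52×10^-7; Term 2 = ν·Q^9.4·(…)^5.2 = 2.63×10^-5
D = 0.66·(3.52×10^-7 + 2.63×10^-5)^0.04 = 0.4331 m = 433 mm
Check: V = 2.57 m/s, Re = 6.99×10^5, f = 0.01242, h_f = 16.1 m ≈ 17.1 m ✓

D ≈ 433 mm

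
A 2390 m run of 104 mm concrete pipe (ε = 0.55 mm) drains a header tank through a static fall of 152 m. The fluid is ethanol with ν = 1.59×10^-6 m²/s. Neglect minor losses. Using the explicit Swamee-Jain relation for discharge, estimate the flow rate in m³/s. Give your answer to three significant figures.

Q ≈ 0.0172 m³/s

Swamee-Jain (Type II): Q = -0.965·√(gD⁵h_f/L)·ln[ε/(3.7D) + √(3.17ν²L/(gD³h_f))]
√(gD⁵h_f/L) = √(9.81·0.104⁵·152/2390) = 0.002755
ε/(3.7D) = 0.00143; √(3.17ν²L/(gD³h_f)) = 1.07×10^-4
Q = -0.965·0.002755·ln(0.001536) = 0.01722 m³/s
Check: V = 2.03 m/s, Re = 1.33×10^5, f = 0.03180, h_f = 153 m ≈ 152 m ✓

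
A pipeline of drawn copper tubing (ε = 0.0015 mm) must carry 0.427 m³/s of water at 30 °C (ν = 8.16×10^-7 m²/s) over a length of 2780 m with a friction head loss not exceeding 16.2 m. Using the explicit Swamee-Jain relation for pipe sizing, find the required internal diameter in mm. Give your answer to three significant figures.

Swamee-Jain (Type III): D = 0.66·[ε^1.25·(LQ²/(gh_f))^4.75 + ν·Q^9.4·(L/(gh_f))^5.2]^0.04
LQ²/(gh_f) = 3.189; L/(gh_f) = 17.49
Term 1 = ε^1.25·(…)^4.75 = 1.30×10^-5; Term 2 = ν·Q^9.4·(…)^5.2 = 7.95×10^-4
D = 0.66·(1.30×10^-5 + 7.95×10^-4)^0.04 = 0.4964 m = 496 mm
Check: V = 2.21 m/s, Re = 1.34×10^6, f = 0.01114, h_f = 15.5 m ≈ 16.2 m ✓

D ≈ 496 mm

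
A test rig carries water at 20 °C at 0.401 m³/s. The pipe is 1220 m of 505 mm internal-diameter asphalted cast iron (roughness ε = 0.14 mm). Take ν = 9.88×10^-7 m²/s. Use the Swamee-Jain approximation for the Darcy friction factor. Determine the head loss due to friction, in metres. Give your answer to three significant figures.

h_f ≈ 7.67 m

V = 4Q/(πD²) = 4·0.401/(π·0.505²) = 2.002 m/s
Re = VD/ν = 2.002·0.505/9.88×10^-7 = 1.02×10^6 → turbulent
ε/D = 0.14/505 = 2.77×10^-4
Swamee-Jain: f = 0.01553
h_f = f(L/D)V²/(2g) = 0.01553·(1220/0.505)·2.002²/(2·9.81) = 7.666 m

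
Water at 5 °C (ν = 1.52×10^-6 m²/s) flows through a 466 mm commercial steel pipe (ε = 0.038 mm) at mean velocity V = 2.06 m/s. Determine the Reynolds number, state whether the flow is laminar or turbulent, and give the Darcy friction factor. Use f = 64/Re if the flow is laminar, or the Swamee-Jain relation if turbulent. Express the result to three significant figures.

Re = VD/ν = 2.060·0.466/1.52×10^-6 = 6.32×10^5
Re > 4000 → turbulent; ε/D = 8.15×10^-5
Swamee-Jain: f = 0.01386

Re ≈ 6.32×10^5; turbulent; f ≈ 0.0139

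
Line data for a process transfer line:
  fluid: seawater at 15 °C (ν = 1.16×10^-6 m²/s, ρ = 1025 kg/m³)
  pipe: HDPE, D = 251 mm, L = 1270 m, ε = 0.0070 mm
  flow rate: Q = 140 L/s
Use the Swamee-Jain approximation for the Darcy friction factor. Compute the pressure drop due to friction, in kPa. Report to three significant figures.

V = 4Q/(πD²) = 4·0.140/(π·0.251²) = 2.829 m/s
Re = VD/ν = 2.829·0.251/1.16×10^-6 = 6.12×10^5 → turbulent
ε/D = 0.0070/251 = 2.79×10^-5
Swamee-Jain: f = 0.01312
h_f = f(L/D)V²/(2g) = 0.01312·(1270/0.251)·2.829²/(2·9.81) = 27.08 m
Δp = ρg·h_f = 1025·9.81·27.08 = 272.3 kPa

Δp ≈ 272 kPa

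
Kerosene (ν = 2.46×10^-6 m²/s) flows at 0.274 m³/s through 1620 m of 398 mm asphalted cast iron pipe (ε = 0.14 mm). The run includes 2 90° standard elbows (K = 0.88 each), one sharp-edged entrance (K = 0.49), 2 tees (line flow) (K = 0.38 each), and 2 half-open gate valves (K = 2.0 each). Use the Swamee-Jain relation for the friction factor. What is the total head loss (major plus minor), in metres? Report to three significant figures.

V = 4Q/(πD²) = 2.202 m/s; V²/2g = 0.2472 m
Re = 3.56×10^5, ε/D = 3.52×10^-4 → f = 0.01717 (Swamee-Jain)
Major: h_f = f(L/D)·V²/2g = 0.01717·4070·0.2472 = 17.28 m
Minor: ΣK = 7.01; h_m = ΣK·V²/2g = 1.733 m
Total H_L = 17.28 + 1.733 = 19.01 m

H_L ≈ 19.0 m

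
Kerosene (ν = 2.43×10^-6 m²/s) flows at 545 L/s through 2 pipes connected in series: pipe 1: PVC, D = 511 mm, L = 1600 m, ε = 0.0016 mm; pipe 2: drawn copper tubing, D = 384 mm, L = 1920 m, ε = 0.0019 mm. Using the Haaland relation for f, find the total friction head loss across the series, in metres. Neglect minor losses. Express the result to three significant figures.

H ≈ 83.6 m

Pipe 1: V = 2.657 m/s, Re = 5.59×10^5, ε/D = 3.13×10^-6, f = 0.01284, h_1 = f(L/D)V²/2g = 14.48 m
Pipe 2: V = 4.706 m/s, Re = 7.44×10^5, ε/D = 4.95×10^-6, f = 0.01225, h_2 = f(L/D)V²/2g = 69.16 m
Series → Q common, losses add: H = Σh = 83.63 m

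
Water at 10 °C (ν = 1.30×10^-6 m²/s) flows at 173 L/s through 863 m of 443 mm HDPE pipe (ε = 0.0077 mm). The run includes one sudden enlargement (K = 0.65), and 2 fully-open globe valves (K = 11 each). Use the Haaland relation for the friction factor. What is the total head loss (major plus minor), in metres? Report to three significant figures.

V = 4Q/(πD²) = 1.122 m/s; V²/2g = 0.06421 m
Re = 3.82×10^5, ε/D = 1.74×10^-5 → f = 0.01388 (Haaland)
Major: h_f = f(L/D)·V²/2g = 0.01388·1948·0.06421 = 1.736 m
Minor: ΣK = 22.6; h_m = ΣK·V²/2g = 1.454 m
Total H_L = 1.736 + 1.454 = 3.191 m

H_L ≈ 3.19 m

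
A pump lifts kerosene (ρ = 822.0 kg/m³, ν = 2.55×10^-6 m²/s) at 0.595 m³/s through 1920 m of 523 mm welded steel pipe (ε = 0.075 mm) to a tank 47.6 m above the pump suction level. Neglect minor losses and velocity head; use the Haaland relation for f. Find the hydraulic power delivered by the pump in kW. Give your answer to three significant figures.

V = 4Q/(πD²) = 2.770 m/s; Re = 5.68×10^5; ε/D = 1.43×10^-4; f = 0.01455
h_f = f(L/D)V²/2g = 20.89 m
Total head H = z + h_f = 47.6 + 20.89 = 68.49 m
P_hyd = ρgQH = 822.0·9.81·0.595·68.49 = 328.6 kW

P_hyd ≈ 329 kW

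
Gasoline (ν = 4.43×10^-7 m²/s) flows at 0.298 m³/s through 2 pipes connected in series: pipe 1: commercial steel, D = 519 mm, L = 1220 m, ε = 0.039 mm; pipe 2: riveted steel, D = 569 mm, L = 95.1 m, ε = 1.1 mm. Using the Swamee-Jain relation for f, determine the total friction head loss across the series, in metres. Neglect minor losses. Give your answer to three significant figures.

H ≈ 3.26 m

Pipe 1: V = 1.409 m/s, Re = 1.65×10^6, ε/D = 7.51×10^-5, f = 0.01258, h_1 = f(L/D)V²/2g = 2.991 m
Pipe 2: V = 1.172 m/s, Re = 1.51×10^6, ε/D = 0.00193, f = 0.02339, h_2 = f(L/D)V²/2g = 0.2737 m
Series → Q common, losses add: H = Σh = 3.265 m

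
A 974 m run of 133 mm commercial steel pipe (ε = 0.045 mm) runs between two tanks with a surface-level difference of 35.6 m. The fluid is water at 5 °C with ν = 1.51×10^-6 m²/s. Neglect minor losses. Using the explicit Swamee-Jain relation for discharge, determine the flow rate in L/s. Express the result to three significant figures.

Q ≈ 32.1 L/s

Swamee-Jain (Type II): Q = -0.965·√(gD⁵h_f/L)·ln[ε/(3.7D) + √(3.17ν²L/(gD³h_f))]
√(gD⁵h_f/L) = √(9.81·0.133⁵·35.6/974) = 0.003863
ε/(3.7D) = 9.14×10^-5; √(3.17ν²L/(gD³h_f)) = 9.26×10^-5
Q = -0.965·0.003863·ln(1.840×10^-4) = 0.03206 m³/s
Check: V = 2.31 m/s, Re = 2.03×10^5, f = 0.01799, h_f = 35.8 m ≈ 35.6 m ✓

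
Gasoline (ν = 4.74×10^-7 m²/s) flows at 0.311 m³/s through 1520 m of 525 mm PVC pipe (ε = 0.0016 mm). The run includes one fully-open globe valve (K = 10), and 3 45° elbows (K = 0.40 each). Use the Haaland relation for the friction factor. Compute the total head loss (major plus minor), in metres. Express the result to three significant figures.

H_L ≈ 4.47 m

V = 4Q/(πD²) = 1.437 m/s; V²/2g = 0.1052 m
Re = 1.59×10^6, ε/D = 3.05×10^-6 → f = 0.01080 (Haaland)
Major: h_f = f(L/D)·V²/2g = 0.01080·2895·0.1052 = 3.290 m
Minor: ΣK = 11.2; h_m = ΣK·V²/2g = 1.178 m
Total H_L = 3.290 + 1.178 = 4.468 m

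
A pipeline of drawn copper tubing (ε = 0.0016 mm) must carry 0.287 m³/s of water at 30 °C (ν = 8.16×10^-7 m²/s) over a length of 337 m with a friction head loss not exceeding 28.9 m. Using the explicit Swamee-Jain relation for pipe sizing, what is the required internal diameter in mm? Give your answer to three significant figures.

D ≈ 245 mm

Swamee-Jain (Type III): D = 0.66·[ε^1.25·(LQ²/(gh_f))^4.75 + ν·Q^9.4·(L/(gh_f))^5.2]^0.04
LQ²/(gh_f) = 0.09791; L/(gh_f) = 1.189
Term 1 = ε^1.25·(…)^4.75 = 9.15×10^-13; Term 2 = ν·Q^9.4·(…)^5.2 = 1.61×10^-11
D = 0.66·(9.15×10^-13 + 1.61×10^-11)^0.04 = 0.2448 m = 245 mm
Check: V = 6.10 m/s, Re = 1.83×10^6, f = 0.01075, h_f = 28.1 m ≈ 28.9 m ✓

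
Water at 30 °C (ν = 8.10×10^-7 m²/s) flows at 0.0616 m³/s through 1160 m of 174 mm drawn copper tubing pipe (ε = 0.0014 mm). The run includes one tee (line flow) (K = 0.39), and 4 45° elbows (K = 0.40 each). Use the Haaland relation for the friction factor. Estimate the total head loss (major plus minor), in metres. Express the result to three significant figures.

V = 4Q/(πD²) = 2.591 m/s; V²/2g = 0.3420 m
Re = 5.56×10^5, ε/D = 8.05×10^-6 → f = 0.01291 (Haaland)
Major: h_f = f(L/D)·V²/2g = 0.01291·6667·0.3420 = 29.45 m
Minor: ΣK = 1.99; h_m = ΣK·V²/2g = 0.6807 m
Total H_L = 29.45 + 0.6807 = 30.13 m

H_L ≈ 30.1 m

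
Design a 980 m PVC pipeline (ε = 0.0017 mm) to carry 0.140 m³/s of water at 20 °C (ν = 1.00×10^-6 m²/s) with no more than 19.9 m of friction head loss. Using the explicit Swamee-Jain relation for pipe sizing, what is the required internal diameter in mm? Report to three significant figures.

Swamee-Jain (Type III): D = 0.66·[ε^1.25·(LQ²/(gh_f))^4.75 + ν·Q^9.4·(L/(gh_f))^5.2]^0.04
LQ²/(gh_f) = 0.09839; L/(gh_f) = 5.020
Term 1 = ε^1.25·(…)^4.75 = 1.01×10^-12; Term 2 = ν·Q^9.4·(…)^5.2 = 4.14×10^-11
D = 0.66·(1.01×10^-12 + 4.14×10^-11)^0.04 = 0.2539 m = 254 mm
Check: V = 2.77 m/s, Re = 7.02×10^5, f = 0.01246, h_f = 18.8 m ≈ 19.9 m ✓

D ≈ 254 mm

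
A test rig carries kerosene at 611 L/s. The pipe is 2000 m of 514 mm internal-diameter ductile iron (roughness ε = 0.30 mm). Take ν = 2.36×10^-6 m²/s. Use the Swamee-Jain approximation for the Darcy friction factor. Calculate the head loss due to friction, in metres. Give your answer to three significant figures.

V = 4Q/(πD²) = 4·0.611/(π·0.514²) = 2.945 m/s
Re = VD/ν = 2.945·0.514/2.36×10^-6 = 6.41×10^5 → turbulent
ε/D = 0.30/514 = 5.84×10^-4
Swamee-Jain: f = 0.01809
h_f = f(L/D)V²/(2g) = 0.01809·(2000/0.514)·2.945²/(2·9.81) = 31.11 m

h_f ≈ 31.1 m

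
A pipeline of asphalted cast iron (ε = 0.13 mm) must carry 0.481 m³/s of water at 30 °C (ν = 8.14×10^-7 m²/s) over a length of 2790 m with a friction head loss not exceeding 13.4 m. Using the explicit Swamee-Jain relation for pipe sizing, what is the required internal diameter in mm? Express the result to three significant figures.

D ≈ 576 mm

Swamee-Jain (Type III): D = 0.66·[ε^1.25·(LQ²/(gh_f))^4.75 + ν·Q^9.4·(L/(gh_f))^5.2]^0.04
LQ²/(gh_f) = 4.910; L/(gh_f) = 21.22
Term 1 = ε^1.25·(…)^4.75 = 0.0266; Term 2 = ν·Q^9.4·(…)^5.2 = 0.00664
D = 0.66·(0.0266 + 0.00664)^0.04 = 0.5760 m = 576 mm
Check: V = 1.85 m/s, Re = 1.31×10^6, f = 0.01485, h_f = 12.5 m ≈ 13.4 m ✓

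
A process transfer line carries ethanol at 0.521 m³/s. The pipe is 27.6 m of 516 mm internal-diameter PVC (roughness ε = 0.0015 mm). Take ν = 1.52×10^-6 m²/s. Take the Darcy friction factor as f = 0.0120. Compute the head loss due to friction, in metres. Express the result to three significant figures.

V = 4Q/(πD²) = 4·0.521/(π·0.516²) = 2.491 m/s
h_f = f(L/D)V²/(2g) = 0.01200·(27.6/0.516)·2.491²/(2·9.81) = 0.2031 m

h_f ≈ 0.203 m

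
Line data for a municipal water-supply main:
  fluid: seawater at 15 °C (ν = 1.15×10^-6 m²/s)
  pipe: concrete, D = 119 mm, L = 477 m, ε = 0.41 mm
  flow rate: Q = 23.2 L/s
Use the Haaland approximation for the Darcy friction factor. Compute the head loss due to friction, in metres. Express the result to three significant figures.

V = 4Q/(πD²) = 4·0.0232/(π·0.119²) = 2.086 m/s
Re = VD/ν = 2.086·0.119/1.15×10^-6 = 2.16×10^5 → turbulent
ε/D = 0.41/119 = 0.00345
Haaland: f = 0.02778
h_f = f(L/D)V²/(2g) = 0.02778·(477/0.119)·2.086²/(2·9.81) = 24.69 m

h_f ≈ 24.7 m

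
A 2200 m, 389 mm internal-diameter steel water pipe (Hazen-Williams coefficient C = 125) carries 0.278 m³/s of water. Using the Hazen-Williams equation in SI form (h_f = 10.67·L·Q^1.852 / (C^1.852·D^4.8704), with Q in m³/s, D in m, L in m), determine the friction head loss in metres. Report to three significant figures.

h_f ≈ 28.5 m

h_f = 10.67·2200·0.278^1.852 / (125^1.852·0.389^4.8704) = 28.48 m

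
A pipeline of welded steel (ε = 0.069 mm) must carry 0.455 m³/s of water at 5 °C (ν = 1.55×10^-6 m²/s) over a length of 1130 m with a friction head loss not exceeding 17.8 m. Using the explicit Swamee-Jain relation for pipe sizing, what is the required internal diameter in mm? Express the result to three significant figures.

Swamee-Jain (Type III): D = 0.66·[ε^1.25·(LQ²/(gh_f))^4.75 + ν·Q^9.4·(L/(gh_f))^5.2]^0.04
LQ²/(gh_f) = 1.340; L/(gh_f) = 6.471
Term 1 = ε^1.25·(…)^4.75 = 2.52×10^-5; Term 2 = ν·Q^9.4·(…)^5.2 = 1.56×10^-5
D = 0.66·(2.52×10^-5 + 1.56×10^-5)^0.04 = 0.4405 m = 441 mm
Check: V = 2.99 m/s, Re = 8.48×10^5, f = 0.01443, h_f = 16.8 m ≈ 17.8 m ✓

D ≈ 441 mm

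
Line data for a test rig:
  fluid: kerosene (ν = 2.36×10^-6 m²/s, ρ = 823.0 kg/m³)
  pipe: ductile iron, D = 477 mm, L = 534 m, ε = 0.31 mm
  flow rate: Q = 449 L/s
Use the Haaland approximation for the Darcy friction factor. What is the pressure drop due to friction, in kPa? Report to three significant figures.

V = 4Q/(πD²) = 4·0.449/(π·0.477²) = 2.513 m/s
Re = VD/ν = 2.513·0.477/2.36×10^-6 = 5.08×10^5 → turbulent
ε/D = 0.31/477 = 6.50×10^-4
Haaland: f = 0.01846
h_f = f(L/D)V²/(2g) = 0.01846·(534/0.477)·2.513²/(2·9.81) = 6.649 m
Δp = ρg·h_f = 823.0·9.81·6.649 = 53.68 kPa

Δp ≈ 53.7 kPa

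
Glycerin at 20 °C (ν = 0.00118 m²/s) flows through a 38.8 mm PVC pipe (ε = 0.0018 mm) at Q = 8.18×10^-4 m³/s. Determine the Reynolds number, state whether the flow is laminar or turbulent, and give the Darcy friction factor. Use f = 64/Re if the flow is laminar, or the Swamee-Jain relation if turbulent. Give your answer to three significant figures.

Re ≈ 22.7; laminar; f = 64/Re ≈ 2.81

V = 4Q/(πD²) = 0.6918 m/s
Re = VD/ν = 0.6918·0.0388/0.00118 = 22.7
Re < 2300 → laminar → f = 64/Re = 2.813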